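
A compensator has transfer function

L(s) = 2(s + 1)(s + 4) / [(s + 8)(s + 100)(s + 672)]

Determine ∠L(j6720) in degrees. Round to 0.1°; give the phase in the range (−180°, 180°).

At s = jω = j6720:
zero (s+1): 1 + j6720 → |·| = √(1²+6720²) = √45158401 ≈ 6720, ∠ = arctan(6720/1) ≈ 89.99°
zero (s+4): 4 + j6720 → |·| = √(4²+6720²) = √45158416 ≈ 6720, ∠ = arctan(6720/4) ≈ 89.97°
pole (s+8): 8 + j6720 → |·| = √(8²+6720²) = √45158464 ≈ 6720, ∠ = arctan(6720/8) ≈ 89.93°
pole (s+100): 100 + j6720 → |·| = √(100²+6720²) = √45168400 ≈ 6720.7, ∠ = arctan(6720/100) ≈ 89.15°
pole (s+672): 672 + j6720 → |·| = √(672²+6720²) = √45609984 ≈ 6753.5, ∠ = arctan(6720/672) ≈ 84.29°
∠L = 179.96° − 263.37° = -83.41°

-83.4°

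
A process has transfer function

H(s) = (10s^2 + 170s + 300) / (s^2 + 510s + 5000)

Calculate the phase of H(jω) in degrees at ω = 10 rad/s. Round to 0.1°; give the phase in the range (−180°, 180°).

Substitute s = j10:
Numerator: 10(j10)^2 + 170(j10) + 300 = -700 + j1700
Denominator: (j10)^2 + 510(j10) + 5000 = 4900 + j5100
|N| = √(700² + 1700²) ≈ 1838.5, ∠N ≈ 112.38°
|D| = √(4900² + 5100²) ≈ 7072.5, ∠D ≈ 46.15°
∠H = 112.38° − 46.15° = 66.23°

66.2°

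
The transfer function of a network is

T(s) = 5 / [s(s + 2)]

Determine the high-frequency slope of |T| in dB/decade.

-40 dB/decade

Each pole contributes −20 dB/decade at high frequency; each zero contributes +20 dB/decade.
Net: 0 zero(s) − 2 pole(s) → -40 dB/decade.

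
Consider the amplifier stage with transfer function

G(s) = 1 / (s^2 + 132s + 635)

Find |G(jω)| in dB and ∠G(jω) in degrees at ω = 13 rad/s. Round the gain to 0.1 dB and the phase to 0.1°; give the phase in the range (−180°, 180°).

Substitute s = j13:
Numerator: 1 = 1 + j0
Denominator: (j13)^2 + 132(j13) + 635 = 466 + j1716
|N| = √(1² + 0²) ≈ 1, ∠N ≈ 0.00°
|D| = √(466² + 1716²) ≈ 1778.1, ∠D ≈ 74.81°
|G| = 1 / 1778.1 ≈ 0.0005624
Gain = 20 log₁₀(0.0005624) ≈ -65.00 dB
∠G = 0.00° − 74.81° = -74.81°

-65.0 dB, -74.8°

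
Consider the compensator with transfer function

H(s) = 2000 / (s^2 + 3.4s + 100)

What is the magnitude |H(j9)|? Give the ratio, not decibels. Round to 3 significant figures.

At s = jω = j9:
quadratic: (j9)² + 3.4·j9 + 100 = 19 + j30.6 → |·| ≈ 36.019, ∠ ≈ 58.16°
|H| = 2000 / 36.019 ≈ 55.526

55.5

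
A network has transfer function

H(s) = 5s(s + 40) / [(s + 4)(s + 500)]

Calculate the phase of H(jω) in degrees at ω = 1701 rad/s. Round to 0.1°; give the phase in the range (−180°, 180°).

15.2°

At s = jω = j1701:
zero (s+40): 40 + j1701 → |·| = √(40²+1701²) = √2895001 ≈ 1701.5, ∠ = arctan(1701/40) ≈ 88.65°
zero at origin: s = j1701 → |·| = 1701, ∠ = 90.00°
pole (s+4): 4 + j1701 → |·| = √(4²+1701²) = √2893417 ≈ 1701, ∠ = arctan(1701/4) ≈ 89.87°
pole (s+500): 500 + j1701 → |·| = √(500²+1701²) = √3143401 ≈ 1773, ∠ = arctan(1701/500) ≈ 73.62°
∠H = 178.65° − 163.49° = 15.16°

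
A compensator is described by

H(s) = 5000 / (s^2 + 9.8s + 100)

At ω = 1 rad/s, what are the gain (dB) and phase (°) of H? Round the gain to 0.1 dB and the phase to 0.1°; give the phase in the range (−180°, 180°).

34.0 dB, -5.7°

At s = jω = j1:
quadratic: (j1)² + 9.8·j1 + 100 = 99 + j9.8 → |·| ≈ 99.484, ∠ ≈ 5.65°
|H| = 5000 / 99.484 ≈ 50.259
Gain = 20 log₁₀(50.259) ≈ 34.02 dB
∠H = 0.00° − 5.65° = -5.65°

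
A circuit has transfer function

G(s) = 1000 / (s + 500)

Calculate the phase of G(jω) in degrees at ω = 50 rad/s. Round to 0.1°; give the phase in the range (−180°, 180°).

At s = jω = j50:
pole (s+500): 500 + j50 → |·| = √(500²+50²) = √252500 ≈ 502.49, ∠ = arctan(50/500) ≈ 5.71°
∠G = 0.00° − 5.71° = -5.71°

-5.7°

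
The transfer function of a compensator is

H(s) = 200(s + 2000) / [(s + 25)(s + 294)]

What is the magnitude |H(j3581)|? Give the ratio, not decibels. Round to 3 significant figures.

0.0638

At s = jω = j3581:
zero (s+2000): 2000 + j3581 → |·| = √(2000²+3581²) = √16823561 ≈ 4101.7, ∠ = arctan(3581/2000) ≈ 60.82°
pole (s+25): 25 + j3581 → |·| = √(25²+3581²) = √12824186 ≈ 3581.1, ∠ = arctan(3581/25) ≈ 89.60°
pole (s+294): 294 + j3581 → |·| = √(294²+3581²) = √12909997 ≈ 3593, ∠ = arctan(3581/294) ≈ 85.31°
|H| = 200 · 4101.7 / 1.2867e+07 ≈ 0.063755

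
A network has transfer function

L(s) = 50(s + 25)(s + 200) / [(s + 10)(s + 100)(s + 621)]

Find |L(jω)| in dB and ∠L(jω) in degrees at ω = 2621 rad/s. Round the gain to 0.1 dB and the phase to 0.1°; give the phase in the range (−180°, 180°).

At s = jω = j2621:
zero (s+25): 25 + j2621 → |·| = √(25²+2621²) = √6870266 ≈ 2621.1, ∠ = arctan(2621/25) ≈ 89.45°
zero (s+200): 200 + j2621 → |·| = √(200²+2621²) = √6909641 ≈ 2628.6, ∠ = arctan(2621/200) ≈ 85.64°
pole (s+10): 10 + j2621 → |·| = √(10²+2621²) = √6869741 ≈ 2621, ∠ = arctan(2621/10) ≈ 89.78°
pole (s+100): 100 + j2621 → |·| = √(100²+2621²) = √6879641 ≈ 2622.9, ∠ = arctan(2621/100) ≈ 87.82°
pole (s+621): 621 + j2621 → |·| = √(621²+2621²) = √7255282 ≈ 2693.6, ∠ = arctan(2621/621) ≈ 76.67°
|L| = 50 · 6.8898e+06 / 1.8517e+10 ≈ 0.018604
Gain = 20 log₁₀(0.018604) ≈ -34.61 dB
∠L = 175.09° − 254.27° = -79.18°

-34.6 dB, -79.2°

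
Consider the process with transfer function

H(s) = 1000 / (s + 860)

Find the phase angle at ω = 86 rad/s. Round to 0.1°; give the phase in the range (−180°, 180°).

-5.7°

Substitute s = j86:
Numerator: 1000 = 1000 + j0
Denominator: (j86) + 860 = 860 + j86
|N| = √(1000² + 0²) ≈ 1000, ∠N ≈ 0.00°
|D| = √(860² + 86²) ≈ 864.29, ∠D ≈ 5.71°
∠H = 0.00° − 5.71° = -5.71°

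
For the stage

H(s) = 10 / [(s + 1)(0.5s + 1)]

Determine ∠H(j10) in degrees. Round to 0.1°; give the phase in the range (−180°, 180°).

At ω = 10 rad/s:
pole (1 + j10·1) = 1 + j10 → |·| ≈ 10.05, ∠ ≈ 84.29°
pole (1 + j10·0.5) = 1 + j5 → |·| ≈ 5.099, ∠ ≈ 78.69°
∠H = (0°) − (84.29° + 78.69°) = -162.98°

-163.0°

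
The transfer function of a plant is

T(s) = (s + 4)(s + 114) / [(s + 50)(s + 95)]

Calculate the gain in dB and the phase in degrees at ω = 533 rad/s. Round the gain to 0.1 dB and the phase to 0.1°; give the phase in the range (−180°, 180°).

0.0 dB, 3.0°

At s = jω = j533:
zero (s+4): 4 + j533 → |·| = √(4²+533²) = √284105 ≈ 533.02, ∠ = arctan(533/4) ≈ 89.57°
zero (s+114): 114 + j533 → |·| = √(114²+533²) = √297085 ≈ 545.06, ∠ = arctan(533/114) ≈ 77.93°
pole (s+50): 50 + j533 → |·| = √(50²+533²) = √286589 ≈ 535.34, ∠ = arctan(533/50) ≈ 84.64°
pole (s+95): 95 + j533 → |·| = √(95²+533²) = √293114 ≈ 541.4, ∠ = arctan(533/95) ≈ 79.89°
|T| = 1 · 2.9053e+05 / 2.8983e+05 ≈ 1.0024
Gain = 20 log₁₀(1.0024) ≈ 0.02 dB
∠T = 167.50° − 164.53° = 2.97°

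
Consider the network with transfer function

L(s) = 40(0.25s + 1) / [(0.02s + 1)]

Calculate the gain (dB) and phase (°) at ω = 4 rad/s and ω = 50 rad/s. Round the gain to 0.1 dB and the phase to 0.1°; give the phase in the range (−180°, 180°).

At ω = 4 rad/s:
zero (1 + j4·0.25) = 1 + j1 → |·| ≈ 1.4142, ∠ ≈ 45.00°
pole (1 + j4·0.02) = 1 + j0.08 → |·| ≈ 1.0032, ∠ ≈ 4.57°
|L| = 40 · 1.4142 / (1.0032) ≈ 56.388
Gain = 20 log₁₀(56.388) ≈ 35.02 dB
∠L = (45.00°) − (4.57°) = 40.43°

At ω = 50 rad/s:
zero (1 + j50·0.25) = 1 + j12.5 → |·| ≈ 12.54, ∠ ≈ 85.43°
pole (1 + j50·0.02) = 1 + j1 → |·| ≈ 1.4142, ∠ ≈ 45.00°
|L| = 40 · 12.54 / (1.4142) ≈ 354.69
Gain = 20 log₁₀(354.69) ≈ 51.00 dB
∠L = (85.43°) − (45.00°) = 40.43°

ω = 4: 35.0 dB, 40.4°; ω = 50: 51.0 dB, 40.4°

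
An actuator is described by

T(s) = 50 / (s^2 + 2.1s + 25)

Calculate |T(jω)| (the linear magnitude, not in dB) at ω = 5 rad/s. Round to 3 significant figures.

At s = jω = j5:
quadratic: (j5)² + 2.1·j5 + 25 = 0 + j10.5 → |·| ≈ 10.5, ∠ ≈ 90.00°
|T| = 50 / 10.5 ≈ 4.7619

4.76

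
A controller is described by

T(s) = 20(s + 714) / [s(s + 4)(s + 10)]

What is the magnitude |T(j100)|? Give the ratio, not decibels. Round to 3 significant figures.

0.0143

At s = jω = j100:
zero (s+714): 714 + j100 → |·| = √(714²+100²) = √519796 ≈ 720.97, ∠ = arctan(100/714) ≈ 7.97°
pole (s+4): 4 + j100 → |·| = √(4²+100²) = √10016 ≈ 100.08, ∠ = arctan(100/4) ≈ 87.71°
pole (s+10): 10 + j100 → |·| = √(10²+100²) = √10100 ≈ 100.5, ∠ = arctan(100/10) ≈ 84.29°
pole at origin: |s| = 100, ∠ = 90.00° (in denominator)
|T| = 20 · 720.97 / 1.0058e+06 ≈ 0.014336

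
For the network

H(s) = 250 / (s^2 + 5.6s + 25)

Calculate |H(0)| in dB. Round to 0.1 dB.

20.0 dB

H(0) = 250 / 25 = 10
20 log₁₀(10) ≈ 20.00 dB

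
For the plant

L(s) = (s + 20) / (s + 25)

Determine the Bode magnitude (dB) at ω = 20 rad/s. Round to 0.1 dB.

-1.1 dB

At s = jω = j20:
zero (s+20): 20 + j20 → |·| = √(20²+20²) = √800 ≈ 28.284, ∠ = arctan(20/20) ≈ 45.00°
pole (s+25): 25 + j20 → |·| = √(25²+20²) = √1025 ≈ 32.016, ∠ = arctan(20/25) ≈ 38.66°
|L| = 1 · 28.284 / 32.016 ≈ 0.88343
Gain = 20 log₁₀(0.88343) ≈ -1.08 dB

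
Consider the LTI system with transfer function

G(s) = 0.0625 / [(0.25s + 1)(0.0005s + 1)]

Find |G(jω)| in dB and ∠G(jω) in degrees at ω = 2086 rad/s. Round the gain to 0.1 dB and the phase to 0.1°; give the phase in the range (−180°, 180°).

At ω = 2086 rad/s:
pole (1 + j2086·0.25) = 1 + j521.5 → |·| ≈ 521.5, ∠ ≈ 89.89°
pole (1 + j2086·0.0005) = 1 + j1.043 → |·| ≈ 1.4449, ∠ ≈ 46.21°
|G| = 0.0625 · 1 / (521.5 · 1.4449) ≈ 8.2945e-05
Gain = 20 log₁₀(8.2945e-05) ≈ -81.62 dB
∠G = (0°) − (89.89° + 46.21°) = -136.10°

-81.6 dB, -136.1°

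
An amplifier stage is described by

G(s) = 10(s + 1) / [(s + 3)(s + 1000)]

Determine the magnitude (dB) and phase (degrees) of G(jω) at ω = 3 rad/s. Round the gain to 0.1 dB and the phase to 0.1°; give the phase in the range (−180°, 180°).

-42.6 dB, 26.4°

At s = jω = j3:
zero (s+1): 1 + j3 → |·| = √(1²+3²) = √10 ≈ 3.1623, ∠ = arctan(3/1) ≈ 71.57°
pole (s+3): 3 + j3 → |·| = √(3²+3²) = √18 ≈ 4.2426, ∠ = arctan(3/3) ≈ 45.00°
pole (s+1000): 1000 + j3 → |·| = √(1000²+3²) = √1000009 ≈ 1000, ∠ = arctan(3/1000) ≈ 0.17°
|G| = 10 · 3.1623 / 4242.6 ≈ 0.0074537
Gain = 20 log₁₀(0.0074537) ≈ -42.55 dB
∠G = 71.57° − 45.17° = 26.40°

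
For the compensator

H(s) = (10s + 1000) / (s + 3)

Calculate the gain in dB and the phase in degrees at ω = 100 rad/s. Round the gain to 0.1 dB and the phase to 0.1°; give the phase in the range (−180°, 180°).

23.0 dB, -43.3°

Substitute s = j100:
Numerator: 10(j100) + 1000 = 1000 + j1000
Denominator: (j100) + 3 = 3 + j100
|N| = √(1000² + 1000²) ≈ 1414.2, ∠N ≈ 45.00°
|D| = √(3² + 100²) ≈ 100.04, ∠D ≈ 88.28°
|H| = 1414.2 / 100.04 ≈ 14.136
Gain = 20 log₁₀(14.136) ≈ 23.01 dB
∠H = 45.00° − 88.28° = -43.28°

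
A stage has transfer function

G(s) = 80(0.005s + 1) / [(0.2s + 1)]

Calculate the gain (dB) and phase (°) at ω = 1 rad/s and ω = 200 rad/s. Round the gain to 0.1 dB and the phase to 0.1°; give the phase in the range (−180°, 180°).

ω = 1: 37.9 dB, -11.0°; ω = 200: 9.0 dB, -43.6°

At ω = 1 rad/s:
zero (1 + j1·0.005) = 1 + j0.005 → |·| ≈ 1, ∠ ≈ 0.29°
pole (1 + j1·0.2) = 1 + j0.2 → |·| ≈ 1.0198, ∠ ≈ 11.31°
|G| = 80 · 1 / (1.0198) ≈ 78.447
Gain = 20 log₁₀(78.447) ≈ 37.89 dB
∠G = (0.29°) − (11.31°) = -11.02°

At ω = 200 rad/s:
zero (1 + j200·0.005) = 1 + j1 → |·| ≈ 1.4142, ∠ ≈ 45.00°
pole (1 + j200·0.2) = 1 + j40 → |·| ≈ 40.012, ∠ ≈ 88.57°
|G| = 80 · 1.4142 / (40.012) ≈ 2.8276
Gain = 20 log₁₀(2.8276) ≈ 9.03 dB
∠G = (45.00°) − (88.57°) = -43.57°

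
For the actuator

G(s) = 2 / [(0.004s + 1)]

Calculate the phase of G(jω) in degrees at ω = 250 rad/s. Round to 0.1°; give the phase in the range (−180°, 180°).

At ω = 250 rad/s:
pole (1 + j250·0.004) = 1 + j1 → |·| ≈ 1.4142, ∠ ≈ 45.00°
∠G = (0°) − (45.00°) = -45.00°

-45.0°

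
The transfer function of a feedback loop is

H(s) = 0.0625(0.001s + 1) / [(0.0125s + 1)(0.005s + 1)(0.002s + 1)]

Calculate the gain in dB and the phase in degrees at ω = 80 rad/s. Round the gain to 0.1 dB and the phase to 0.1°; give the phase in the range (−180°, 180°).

At ω = 80 rad/s:
zero (1 + j80·0.001) = 1 + j0.08 → |·| ≈ 1.0032, ∠ ≈ 4.57°
pole (1 + j80·0.0125) = 1 + j1 → |·| ≈ 1.4142, ∠ ≈ 45.00°
pole (1 + j80·0.005) = 1 + j0.4 → |·| ≈ 1.077, ∠ ≈ 21.80°
pole (1 + j80·0.002) = 1 + j0.16 → |·| ≈ 1.0127, ∠ ≈ 9.09°
|H| = 0.0625 · 1.0032 / (1.4142 · 1.077 · 1.0127) ≈ 0.04065
Gain = 20 log₁₀(0.04065) ≈ -27.82 dB
∠H = (4.57°) − (45.00° + 21.80° + 9.09°) = -71.32°

-27.8 dB, -71.3°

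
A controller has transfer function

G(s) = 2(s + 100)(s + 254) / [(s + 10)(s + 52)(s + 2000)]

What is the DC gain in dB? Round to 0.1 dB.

-26.2 dB

G(0) = 2·100·254 / (10·52·2000) ≈ 0.048846
20 log₁₀(0.048846) ≈ -26.22 dB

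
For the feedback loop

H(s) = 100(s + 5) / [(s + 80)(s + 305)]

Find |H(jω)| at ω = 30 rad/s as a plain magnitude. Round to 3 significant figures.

At s = jω = j30:
zero (s+5): 5 + j30 → |·| = √(5²+30²) = √925 ≈ 30.414, ∠ = arctan(30/5) ≈ 80.54°
pole (s+80): 80 + j30 → |·| = √(80²+30²) = √7300 ≈ 85.44, ∠ = arctan(30/80) ≈ 20.56°
pole (s+305): 305 + j30 → |·| = √(305²+30²) = √93925 ≈ 306.47, ∠ = arctan(30/305) ≈ 5.62°
|H| = 100 · 30.414 / 26185 ≈ 0.11615

0.116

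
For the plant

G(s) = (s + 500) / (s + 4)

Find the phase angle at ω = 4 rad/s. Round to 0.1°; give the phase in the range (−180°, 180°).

Substitute s = j4:
Numerator: (j4) + 500 = 500 + j4
Denominator: (j4) + 4 = 4 + j4
|N| = √(500² + 4²) ≈ 500.02, ∠N ≈ 0.46°
|D| = √(4² + 4²) ≈ 5.6569, ∠D ≈ 45.00°
∠G = 0.46° − 45.00° = -44.54°

-44.5°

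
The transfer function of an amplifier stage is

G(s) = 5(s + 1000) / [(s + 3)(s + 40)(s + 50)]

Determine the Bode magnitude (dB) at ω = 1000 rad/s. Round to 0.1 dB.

At s = jω = j1000:
zero (s+1000): 1000 + j1000 → |·| = √(1000²+1000²) = √2000000 ≈ 1414.2, ∠ = arctan(1000/1000) ≈ 45.00°
pole (s+3): 3 + j1000 → |·| = √(3²+1000²) = √1000009 ≈ 1000, ∠ = arctan(1000/3) ≈ 89.83°
pole (s+40): 40 + j1000 → |·| = √(40²+1000²) = √1001600 ≈ 1000.8, ∠ = arctan(1000/40) ≈ 87.71°
pole (s+50): 50 + j1000 → |·| = √(50²+1000²) = √1002500 ≈ 1001.2, ∠ = arctan(1000/50) ≈ 87.14°
|G| = 5 · 1414.2 / 1.002e+09 ≈ 7.0569e-06
Gain = 20 log₁₀(7.0569e-06) ≈ -103.03 dB

-103.0 dB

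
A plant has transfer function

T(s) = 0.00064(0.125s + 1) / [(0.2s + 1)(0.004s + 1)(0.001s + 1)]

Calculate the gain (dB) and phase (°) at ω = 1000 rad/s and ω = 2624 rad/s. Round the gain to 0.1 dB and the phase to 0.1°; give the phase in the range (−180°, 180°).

ω = 1000: -83.3 dB, -121.1°; ω = 2624: -97.4 dB, -153.8°

At ω = 1000 rad/s:
zero (1 + j1000·0.125) = 1 + j125 → |·| ≈ 125, ∠ ≈ 89.54°
pole (1 + j1000·0.2) = 1 + j200 → |·| ≈ 200, ∠ ≈ 89.71°
pole (1 + j1000·0.004) = 1 + j4 → |·| ≈ 4.1231, ∠ ≈ 75.96°
pole (1 + j1000·0.001) = 1 + j1 → |·| ≈ 1.4142, ∠ ≈ 45.00°
|T| = 0.00064 · 125 / (200 · 4.1231 · 1.4142) ≈ 6.86e-05
Gain = 20 log₁₀(6.86e-05) ≈ -83.27 dB
∠T = (89.54°) − (89.71° + 75.96° + 45.00°) = -121.13°

At ω = 2624 rad/s:
zero (1 + j2624·0.125) = 1 + j328 → |·| ≈ 328, ∠ ≈ 89.83°
pole (1 + j2624·0.2) = 1 + j524.8 → |·| ≈ 524.8, ∠ ≈ 89.89°
pole (1 + j2624·0.004) = 1 + j10.496 → |·| ≈ 10.544, ∠ ≈ 84.56°
pole (1 + j2624·0.001) = 1 + j2.624 → |·| ≈ 2.8081, ∠ ≈ 69.14°
|T| = 0.00064 · 328 / (524.8 · 10.544 · 2.8081) ≈ 1.351e-05
Gain = 20 log₁₀(1.351e-05) ≈ -97.39 dB
∠T = (89.83°) − (89.89° + 84.56° + 69.14°) = -153.76°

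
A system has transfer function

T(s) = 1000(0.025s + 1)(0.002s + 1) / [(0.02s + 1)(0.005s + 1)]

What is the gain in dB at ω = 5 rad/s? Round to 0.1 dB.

60.0 dB

At ω = 5 rad/s:
zero (1 + j5·0.025) = 1 + j0.125 → |·| ≈ 1.0078, ∠ ≈ 7.13°
zero (1 + j5·0.002) = 1 + j0.01 → |·| ≈ 1, ∠ ≈ 0.57°
pole (1 + j5·0.02) = 1 + j0.1 → |·| ≈ 1.005, ∠ ≈ 5.71°
pole (1 + j5·0.005) = 1 + j0.025 → |·| ≈ 1.0003, ∠ ≈ 1.43°
|T| = 1000 · 1.0078 · 1 / (1.005 · 1.0003) ≈ 1002.5
Gain = 20 log₁₀(1002.5) ≈ 60.02 dB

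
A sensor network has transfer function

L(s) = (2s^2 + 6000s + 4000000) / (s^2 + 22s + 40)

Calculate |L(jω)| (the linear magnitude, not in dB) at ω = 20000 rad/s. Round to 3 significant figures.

Substitute s = j20000:
Numerator: 2(j20000)^2 + 6000(j20000) + 4000000 = -796000000 + j120000000
Denominator: (j20000)^2 + 22(j20000) + 40 = -399999960 + j440000
|N| = √(796000000² + 120000000²) ≈ 8.0499e+08, ∠N ≈ 171.43°
|D| = √(399999960² + 440000²) ≈ 4e+08, ∠D ≈ 179.94°
|L| = 8.0499e+08 / 4e+08 ≈ 2.0125

2.01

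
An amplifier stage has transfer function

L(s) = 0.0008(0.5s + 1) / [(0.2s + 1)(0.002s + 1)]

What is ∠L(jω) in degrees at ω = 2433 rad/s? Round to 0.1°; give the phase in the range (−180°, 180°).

-78.3°

At ω = 2433 rad/s:
zero (1 + j2433·0.5) = 1 + j1216.5 → |·| ≈ 1216.5, ∠ ≈ 89.95°
pole (1 + j2433·0.2) = 1 + j486.6 → |·| ≈ 486.6, ∠ ≈ 89.88°
pole (1 + j2433·0.002) = 1 + j4.866 → |·| ≈ 4.9677, ∠ ≈ 78.39°
∠L = (89.95°) − (89.88° + 78.39°) = -78.32°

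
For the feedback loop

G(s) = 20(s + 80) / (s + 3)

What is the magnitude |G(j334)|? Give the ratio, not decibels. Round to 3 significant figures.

At s = jω = j334:
zero (s+80): 80 + j334 → |·| = √(80²+334²) = √117956 ≈ 343.45, ∠ = arctan(334/80) ≈ 76.53°
pole (s+3): 3 + j334 → |·| = √(3²+334²) = √111565 ≈ 334.01, ∠ = arctan(334/3) ≈ 89.49°
|G| = 20 · 343.45 / 334.01 ≈ 20.565

20.6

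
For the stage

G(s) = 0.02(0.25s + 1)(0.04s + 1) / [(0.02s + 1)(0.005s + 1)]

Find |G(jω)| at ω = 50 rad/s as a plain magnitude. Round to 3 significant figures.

At ω = 50 rad/s:
zero (1 + j50·0.25) = 1 + j12.5 → |·| ≈ 12.54, ∠ ≈ 85.43°
zero (1 + j50·0.04) = 1 + j2 → |·| ≈ 2.2361, ∠ ≈ 63.43°
pole (1 + j50·0.02) = 1 + j1 → |·| ≈ 1.4142, ∠ ≈ 45.00°
pole (1 + j50·0.005) = 1 + j0.25 → |·| ≈ 1.0308, ∠ ≈ 14.04°
|G| = 0.02 · 12.54 · 2.2361 / (1.4142 · 1.0308) ≈ 0.38471

0.385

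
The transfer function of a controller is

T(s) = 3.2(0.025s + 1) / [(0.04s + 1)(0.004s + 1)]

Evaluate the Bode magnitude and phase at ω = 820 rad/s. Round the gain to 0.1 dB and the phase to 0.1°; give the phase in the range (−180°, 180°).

-4.7 dB, -74.1°

At ω = 820 rad/s:
zero (1 + j820·0.025) = 1 + j20.5 → |·| ≈ 20.524, ∠ ≈ 87.21°
pole (1 + j820·0.04) = 1 + j32.8 → |·| ≈ 32.815, ∠ ≈ 88.25°
pole (1 + j820·0.004) = 1 + j3.28 → |·| ≈ 3.4291, ∠ ≈ 73.04°
|T| = 3.2 · 20.524 / (32.815 · 3.4291) ≈ 0.58366
Gain = 20 log₁₀(0.58366) ≈ -4.68 dB
∠T = (87.21°) − (88.25° + 73.04°) = -74.08°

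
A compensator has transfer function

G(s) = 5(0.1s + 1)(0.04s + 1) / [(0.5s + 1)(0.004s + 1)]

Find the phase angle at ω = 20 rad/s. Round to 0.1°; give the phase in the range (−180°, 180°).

13.2°

At ω = 20 rad/s:
zero (1 + j20·0.1) = 1 + j2 → |·| ≈ 2.2361, ∠ ≈ 63.43°
zero (1 + j20·0.04) = 1 + j0.8 → |·| ≈ 1.2806, ∠ ≈ 38.66°
pole (1 + j20·0.5) = 1 + j10 → |·| ≈ 10.05, ∠ ≈ 84.29°
pole (1 + j20·0.004) = 1 + j0.08 → |·| ≈ 1.0032, ∠ ≈ 4.57°
∠G = (63.43° + 38.66°) − (84.29° + 4.57°) = 13.23°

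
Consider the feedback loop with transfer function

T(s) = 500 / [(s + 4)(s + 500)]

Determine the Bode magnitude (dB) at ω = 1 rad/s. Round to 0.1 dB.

At s = jω = j1:
pole (s+4): 4 + j1 → |·| = √(4²+1²) = √17 ≈ 4.1231, ∠ = arctan(1/4) ≈ 14.04°
pole (s+500): 500 + j1 → |·| = √(500²+1²) = √250001 ≈ 500, ∠ = arctan(1/500) ≈ 0.11°
|T| = 500 / 2061.6 ≈ 0.24253
Gain = 20 log₁₀(0.24253) ≈ -12.30 dB

-12.3 dB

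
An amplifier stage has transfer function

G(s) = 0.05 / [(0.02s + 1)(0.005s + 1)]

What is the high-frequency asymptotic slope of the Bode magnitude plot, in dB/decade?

-40 dB/decade

Each pole contributes −20 dB/decade at high frequency; each zero contributes +20 dB/decade.
Net: 0 zero(s) − 2 pole(s) → -40 dB/decade.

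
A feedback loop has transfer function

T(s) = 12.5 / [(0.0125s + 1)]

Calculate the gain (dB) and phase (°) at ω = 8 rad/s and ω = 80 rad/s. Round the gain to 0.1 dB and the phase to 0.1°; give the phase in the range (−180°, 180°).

At ω = 8 rad/s:
pole (1 + j8·0.0125) = 1 + j0.1 → |·| ≈ 1.005, ∠ ≈ 5.71°
|T| = 12.5 · 1 / (1.005) ≈ 12.438
Gain = 20 log₁₀(12.438) ≈ 21.90 dB
∠T = (0°) − (5.71°) = -5.71°

At ω = 80 rad/s:
pole (1 + j80·0.0125) = 1 + j1 → |·| ≈ 1.4142, ∠ ≈ 45.00°
|T| = 12.5 · 1 / (1.4142) ≈ 8.8389
Gain = 20 log₁₀(8.8389) ≈ 18.93 dB
∠T = (0°) − (45.00°) = -45.00°

ω = 8: 21.9 dB, -5.7°; ω = 80: 18.9 dB, -45.0°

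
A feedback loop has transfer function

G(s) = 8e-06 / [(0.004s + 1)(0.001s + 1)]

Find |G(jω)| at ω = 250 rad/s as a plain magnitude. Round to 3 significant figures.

5.49e-06

At ω = 250 rad/s:
pole (1 + j250·0.004) = 1 + j1 → |·| ≈ 1.4142, ∠ ≈ 45.00°
pole (1 + j250·0.001) = 1 + j0.25 → |·| ≈ 1.0308, ∠ ≈ 14.04°
|G| = 8e-06 · 1 / (1.4142 · 1.0308) ≈ 5.4879e-06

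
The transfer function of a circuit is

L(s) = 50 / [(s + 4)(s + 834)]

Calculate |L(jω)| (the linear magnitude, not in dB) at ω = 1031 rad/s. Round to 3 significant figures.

At s = jω = j1031:
pole (s+4): 4 + j1031 → |·| = √(4²+1031²) = √1062977 ≈ 1031, ∠ = arctan(1031/4) ≈ 89.78°
pole (s+834): 834 + j1031 → |·| = √(834²+1031²) = √1758517 ≈ 1326.1, ∠ = arctan(1031/834) ≈ 51.03°
|L| = 50 / 1.3672e+06 ≈ 3.6571e-05

3.66e-05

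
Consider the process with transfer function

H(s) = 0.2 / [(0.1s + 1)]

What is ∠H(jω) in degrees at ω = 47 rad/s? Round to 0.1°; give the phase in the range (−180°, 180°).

At ω = 47 rad/s:
pole (1 + j47·0.1) = 1 + j4.7 → |·| ≈ 4.8052, ∠ ≈ 77.99°
∠H = (0°) − (77.99°) = -77.99°

-78.0°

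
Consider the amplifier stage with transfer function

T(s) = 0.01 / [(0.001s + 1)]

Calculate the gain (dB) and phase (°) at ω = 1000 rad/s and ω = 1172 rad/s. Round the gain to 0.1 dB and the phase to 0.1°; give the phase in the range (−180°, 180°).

ω = 1000: -43.0 dB, -45.0°; ω = 1172: -43.8 dB, -49.5°

At ω = 1000 rad/s:
pole (1 + j1000·0.001) = 1 + j1 → |·| ≈ 1.4142, ∠ ≈ 45.00°
|T| = 0.01 · 1 / (1.4142) ≈ 0.0070711
Gain = 20 log₁₀(0.0070711) ≈ -43.01 dB
∠T = (0°) − (45.00°) = -45.00°

At ω = 1172 rad/s:
pole (1 + j1172·0.001) = 1 + j1.172 → |·| ≈ 1.5406, ∠ ≈ 49.53°
|T| = 0.01 · 1 / (1.5406) ≈ 0.006491
Gain = 20 log₁₀(0.006491) ≈ -43.75 dB
∠T = (0°) − (49.53°) = -49.53°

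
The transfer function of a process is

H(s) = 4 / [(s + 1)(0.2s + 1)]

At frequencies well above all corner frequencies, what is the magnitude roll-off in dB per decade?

Each pole contributes −20 dB/decade at high frequency; each zero contributes +20 dB/decade.
Net: 0 zero(s) − 2 pole(s) → -40 dB/decade.

-40 dB/decade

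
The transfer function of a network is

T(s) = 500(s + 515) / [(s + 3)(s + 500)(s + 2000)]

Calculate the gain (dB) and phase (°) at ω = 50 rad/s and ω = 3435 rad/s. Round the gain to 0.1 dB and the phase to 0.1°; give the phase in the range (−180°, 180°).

At s = jω = j50:
zero (s+515): 515 + j50 → |·| = √(515²+50²) = √267725 ≈ 517.42, ∠ = arctan(50/515) ≈ 5.55°
pole (s+3): 3 + j50 → |·| = √(3²+50²) = √2509 ≈ 50.09, ∠ = arctan(50/3) ≈ 86.57°
pole (s+500): 500 + j50 → |·| = √(500²+50²) = √252500 ≈ 502.49, ∠ = arctan(50/500) ≈ 5.71°
pole (s+2000): 2000 + j50 → |·| = √(2000²+50²) = √4002500 ≈ 2000.6, ∠ = arctan(50/2000) ≈ 1.43°
|T| = 500 · 517.42 / 5.0355e+07 ≈ 0.0051377
Gain = 20 log₁₀(0.0051377) ≈ -45.78 dB
∠T = 5.55° − 93.71° = -88.16°

At s = jω = j3435:
zero (s+515): 515 + j3435 → |·| = √(515²+3435²) = √12064450 ≈ 3473.4, ∠ = arctan(3435/515) ≈ 81.47°
pole (s+3): 3 + j3435 → |·| = √(3²+3435²) = √11799234 ≈ 3435, ∠ = arctan(3435/3) ≈ 89.95°
pole (s+500): 500 + j3435 → |·| = √(500²+3435²) = √12049225 ≈ 3471.2, ∠ = arctan(3435/500) ≈ 81.72°
pole (s+2000): 2000 + j3435 → |·| = √(2000²+3435²) = √15799225 ≈ 3974.8, ∠ = arctan(3435/2000) ≈ 59.79°
|T| = 500 · 3473.4 / 4.7394e+10 ≈ 3.6644e-05
Gain = 20 log₁₀(3.6644e-05) ≈ -88.72 dB
∠T = 81.47° − 231.46° = -149.99°

ω = 50: -45.8 dB, -88.2°; ω = 3435: -88.7 dB, -150.0°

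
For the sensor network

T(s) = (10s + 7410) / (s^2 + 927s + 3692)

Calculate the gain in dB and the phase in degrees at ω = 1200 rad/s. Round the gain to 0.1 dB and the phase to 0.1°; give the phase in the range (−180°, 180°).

Substitute s = j1200:
Numerator: 10(j1200) + 7410 = 7410 + j12000
Denominator: (j1200)^2 + 927(j1200) + 3692 = -1436308 + j1112400
|N| = √(7410² + 12000²) ≈ 14103, ∠N ≈ 58.30°
|D| = √(1436308² + 1112400²) ≈ 1.8167e+06, ∠D ≈ 142.24°
|T| = 14103 / 1.8167e+06 ≈ 0.007763
Gain = 20 log₁₀(0.007763) ≈ -42.20 dB
∠T = 58.30° − 142.24° = -83.94°

-42.2 dB, -83.9°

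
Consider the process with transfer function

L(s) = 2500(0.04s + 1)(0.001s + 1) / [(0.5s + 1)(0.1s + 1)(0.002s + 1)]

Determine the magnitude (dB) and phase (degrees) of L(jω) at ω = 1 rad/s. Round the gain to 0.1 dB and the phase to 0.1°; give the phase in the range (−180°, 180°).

At ω = 1 rad/s:
zero (1 + j1·0.04) = 1 + j0.04 → |·| ≈ 1.0008, ∠ ≈ 2.29°
zero (1 + j1·0.001) = 1 + j0.001 → |·| ≈ 1, ∠ ≈ 0.06°
pole (1 + j1·0.5) = 1 + j0.5 → |·| ≈ 1.118, ∠ ≈ 26.57°
pole (1 + j1·0.1) = 1 + j0.1 → |·| ≈ 1.005, ∠ ≈ 5.71°
pole (1 + j1·0.002) = 1 + j0.002 → |·| ≈ 1, ∠ ≈ 0.11°
|L| = 2500 · 1.0008 · 1 / (1.118 · 1.005 · 1) ≈ 2226.8
Gain = 20 log₁₀(2226.8) ≈ 66.95 dB
∠L = (2.29° + 0.06°) − (26.57° + 5.71° + 0.11°) = -30.04°

67.0 dB, -30.0°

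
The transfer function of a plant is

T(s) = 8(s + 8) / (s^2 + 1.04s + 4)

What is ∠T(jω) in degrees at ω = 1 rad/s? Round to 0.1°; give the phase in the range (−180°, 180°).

At s = jω = j1:
zero (s+8): 8 + j1 → |·| = √(8²+1²) = √65 ≈ 8.0623, ∠ = arctan(1/8) ≈ 7.13°
quadratic: (j1)² + 1.04·j1 + 4 = 3 + j1.04 → |·| ≈ 3.1752, ∠ ≈ 19.12°
∠T = 7.13° − 19.12° = -11.99°

-12.0°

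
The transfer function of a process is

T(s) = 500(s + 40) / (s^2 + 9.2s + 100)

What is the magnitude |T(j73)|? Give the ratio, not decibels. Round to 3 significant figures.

7.89

At s = jω = j73:
zero (s+40): 40 + j73 → |·| = √(40²+73²) = √6929 ≈ 83.241, ∠ = arctan(73/40) ≈ 61.28°
quadratic: (j73)² + 9.2·j73 + 100 = -5229 + j671.6 → |·| ≈ 5272, ∠ ≈ 172.68°
|T| = 500 · 83.241 / 5272 ≈ 7.8946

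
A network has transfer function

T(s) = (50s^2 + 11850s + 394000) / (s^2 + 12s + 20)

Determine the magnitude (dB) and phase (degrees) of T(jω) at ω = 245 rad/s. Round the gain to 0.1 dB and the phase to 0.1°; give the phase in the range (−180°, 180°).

36.3 dB, -45.3°

Substitute s = j245:
Numerator: 50(j245)^2 + 11850(j245) + 394000 = -2607250 + j2903250
Denominator: (j245)^2 + 12(j245) + 20 = -60005 + j2940
|N| = √(2607250² + 2903250²) ≈ 3.9021e+06, ∠N ≈ 131.93°
|D| = √(60005² + 2940²) ≈ 60077, ∠D ≈ 177.19°
|T| = 3.9021e+06 / 60077 ≈ 64.952
Gain = 20 log₁₀(64.952) ≈ 36.25 dB
∠T = 131.93° − 177.19° = -45.26°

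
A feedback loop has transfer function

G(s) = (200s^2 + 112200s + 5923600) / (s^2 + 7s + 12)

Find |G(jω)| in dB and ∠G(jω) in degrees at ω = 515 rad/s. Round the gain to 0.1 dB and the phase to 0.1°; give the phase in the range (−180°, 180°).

Substitute s = j515:
Numerator: 200(j515)^2 + 112200(j515) + 5923600 = -47121400 + j57783000
Denominator: (j515)^2 + 7(j515) + 12 = -265213 + j3605
|N| = √(47121400² + 57783000²) ≈ 7.4561e+07, ∠N ≈ 129.20°
|D| = √(265213² + 3605²) ≈ 2.6524e+05, ∠D ≈ 179.22°
|G| = 7.4561e+07 / 2.6524e+05 ≈ 281.11
Gain = 20 log₁₀(281.11) ≈ 48.98 dB
∠G = 129.20° − 179.22° = -50.02°

49.0 dB, -50.0°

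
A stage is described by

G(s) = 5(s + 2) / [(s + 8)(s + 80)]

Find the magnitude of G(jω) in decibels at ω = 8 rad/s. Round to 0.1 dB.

At s = jω = j8:
zero (s+2): 2 + j8 → |·| = √(2²+8²) = √68 ≈ 8.2462, ∠ = arctan(8/2) ≈ 75.96°
pole (s+8): 8 + j8 → |·| = √(8²+8²) = √128 ≈ 11.314, ∠ = arctan(8/8) ≈ 45.00°
pole (s+80): 80 + j8 → |·| = √(80²+8²) = √6464 ≈ 80.399, ∠ = arctan(8/80) ≈ 5.71°
|G| = 5 · 8.2462 / 909.63 ≈ 0.045327
Gain = 20 log₁₀(0.045327) ≈ -26.87 dB

-26.9 dB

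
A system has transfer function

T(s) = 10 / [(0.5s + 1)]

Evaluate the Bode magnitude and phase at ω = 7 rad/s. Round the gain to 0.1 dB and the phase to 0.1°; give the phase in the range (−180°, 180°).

At ω = 7 rad/s:
pole (1 + j7·0.5) = 1 + j3.5 → |·| ≈ 3.6401, ∠ ≈ 74.05°
|T| = 10 · 1 / (3.6401) ≈ 2.7472
Gain = 20 log₁₀(2.7472) ≈ 8.78 dB
∠T = (0°) − (74.05°) = -74.05°

8.8 dB, -74.1°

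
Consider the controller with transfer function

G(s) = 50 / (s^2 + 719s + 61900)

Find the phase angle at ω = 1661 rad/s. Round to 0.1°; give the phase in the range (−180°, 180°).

Substitute s = j1661:
Numerator: 50 = 50 + j0
Denominator: (j1661)^2 + 719(j1661) + 61900 = -2697021 + j1194259
|N| = √(50² + 0²) ≈ 50, ∠N ≈ 0.00°
|D| = √(2697021² + 1194259²) ≈ 2.9496e+06, ∠D ≈ 156.12°
∠G = 0.00° − 156.12° = -156.12°

-156.1°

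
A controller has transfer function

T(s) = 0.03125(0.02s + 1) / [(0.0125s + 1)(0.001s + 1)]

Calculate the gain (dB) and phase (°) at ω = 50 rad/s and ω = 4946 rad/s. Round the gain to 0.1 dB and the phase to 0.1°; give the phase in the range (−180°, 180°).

ω = 50: -28.5 dB, 10.1°; ω = 4946: -40.1 dB, -78.2°

At ω = 50 rad/s:
zero (1 + j50·0.02) = 1 + j1 → |·| ≈ 1.4142, ∠ ≈ 45.00°
pole (1 + j50·0.0125) = 1 + j0.625 → |·| ≈ 1.1792, ∠ ≈ 32.01°
pole (1 + j50·0.001) = 1 + j0.05 → |·| ≈ 1.0012, ∠ ≈ 2.86°
|T| = 0.03125 · 1.4142 / (1.1792 · 1.0012) ≈ 0.037433
Gain = 20 log₁₀(0.037433) ≈ -28.53 dB
∠T = (45.00°) − (32.01° + 2.86°) = 10.13°

At ω = 4946 rad/s:
zero (1 + j4946·0.02) = 1 + j98.92 → |·| ≈ 98.925, ∠ ≈ 89.42°
pole (1 + j4946·0.0125) = 1 + j61.825 → |·| ≈ 61.833, ∠ ≈ 89.07°
pole (1 + j4946·0.001) = 1 + j4.946 → |·| ≈ 5.0461, ∠ ≈ 78.57°
|T| = 0.03125 · 98.925 / (61.833 · 5.0461) ≈ 0.0099079
Gain = 20 log₁₀(0.0099079) ≈ -40.08 dB
∠T = (89.42°) − (89.07° + 78.57°) = -78.22°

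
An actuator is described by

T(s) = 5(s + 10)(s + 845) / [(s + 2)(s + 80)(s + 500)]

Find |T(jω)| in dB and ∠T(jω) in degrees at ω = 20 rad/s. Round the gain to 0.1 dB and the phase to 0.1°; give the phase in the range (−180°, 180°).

At s = jω = j20:
zero (s+10): 10 + j20 → |·| = √(10²+20²) = √500 ≈ 22.361, ∠ = arctan(20/10) ≈ 63.43°
zero (s+845): 845 + j20 → |·| = √(845²+20²) = √714425 ≈ 845.24, ∠ = arctan(20/845) ≈ 1.36°
pole (s+2): 2 + j20 → |·| = √(2²+20²) = √404 ≈ 20.1, ∠ = arctan(20/2) ≈ 84.29°
pole (s+80): 80 + j20 → |·| = √(80²+20²) = √6800 ≈ 82.462, ∠ = arctan(20/80) ≈ 14.04°
pole (s+500): 500 + j20 → |·| = √(500²+20²) = √250400 ≈ 500.4, ∠ = arctan(20/500) ≈ 2.29°
|T| = 5 · 18900 / 8.2941e+05 ≈ 0.11394
Gain = 20 log₁₀(0.11394) ≈ -18.87 dB
∠T = 64.79° − 100.62° = -35.83°

-18.9 dB, -35.8°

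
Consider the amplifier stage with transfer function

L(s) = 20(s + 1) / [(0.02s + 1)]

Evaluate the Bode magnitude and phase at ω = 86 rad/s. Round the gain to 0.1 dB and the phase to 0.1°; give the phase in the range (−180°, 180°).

58.7 dB, 29.5°

At ω = 86 rad/s:
zero (1 + j86·1) = 1 + j86 → |·| ≈ 86.006, ∠ ≈ 89.33°
pole (1 + j86·0.02) = 1 + j1.72 → |·| ≈ 1.9896, ∠ ≈ 59.83°
|L| = 20 · 86.006 / (1.9896) ≈ 864.56
Gain = 20 log₁₀(864.56) ≈ 58.74 dB
∠L = (89.33°) − (59.83°) = 29.50°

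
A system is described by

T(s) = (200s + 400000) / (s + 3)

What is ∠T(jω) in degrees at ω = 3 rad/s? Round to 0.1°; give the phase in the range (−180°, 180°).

-44.9°

Substitute s = j3:
Numerator: 200(j3) + 400000 = 400000 + j600
Denominator: (j3) + 3 = 3 + j3
|N| = √(400000² + 600²) ≈ 4e+05, ∠N ≈ 0.09°
|D| = √(3² + 3²) ≈ 4.2426, ∠D ≈ 45.00°
∠T = 0.09° − 45.00° = -44.91°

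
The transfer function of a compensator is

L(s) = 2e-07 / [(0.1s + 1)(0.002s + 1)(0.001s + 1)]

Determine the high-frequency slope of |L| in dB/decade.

-60 dB/decade

Each pole contributes −20 dB/decade at high frequency; each zero contributes +20 dB/decade.
Net: 0 zero(s) − 3 pole(s) → -60 dB/decade.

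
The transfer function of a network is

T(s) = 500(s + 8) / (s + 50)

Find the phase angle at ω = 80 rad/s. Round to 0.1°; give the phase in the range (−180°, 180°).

26.3°

At s = jω = j80:
zero (s+8): 8 + j80 → |·| = √(8²+80²) = √6464 ≈ 80.399, ∠ = arctan(80/8) ≈ 84.29°
pole (s+50): 50 + j80 → |·| = √(50²+80²) = √8900 ≈ 94.34, ∠ = arctan(80/50) ≈ 57.99°
∠T = 84.29° − 57.99° = 26.30°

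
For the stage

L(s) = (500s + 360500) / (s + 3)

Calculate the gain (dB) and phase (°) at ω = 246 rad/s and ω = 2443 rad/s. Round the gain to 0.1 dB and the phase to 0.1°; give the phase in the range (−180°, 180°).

ω = 246: 63.8 dB, -70.5°; ω = 2443: 54.3 dB, -16.4°

Substitute s = j246:
Numerator: 500(j246) + 360500 = 360500 + j123000
Denominator: (j246) + 3 = 3 + j246
|N| = √(360500² + 123000²) ≈ 3.8091e+05, ∠N ≈ 18.84°
|D| = √(3² + 246²) ≈ 246.02, ∠D ≈ 89.30°
|L| = 3.8091e+05 / 246.02 ≈ 1548.3
Gain = 20 log₁₀(1548.3) ≈ 63.80 dB
∠L = 18.84° − 89.30° = -70.46°

Substitute s = j2443:
Numerator: 500(j2443) + 360500 = 360500 + j1221500
Denominator: (j2443) + 3 = 3 + j2443
|N| = √(360500² + 1221500²) ≈ 1.2736e+06, ∠N ≈ 73.56°
|D| = √(3² + 2443²) ≈ 2443, ∠D ≈ 89.93°
|L| = 1.2736e+06 / 2443 ≈ 521.33
Gain = 20 log₁₀(521.33) ≈ 54.34 dB
∠L = 73.56° − 89.93° = -16.37°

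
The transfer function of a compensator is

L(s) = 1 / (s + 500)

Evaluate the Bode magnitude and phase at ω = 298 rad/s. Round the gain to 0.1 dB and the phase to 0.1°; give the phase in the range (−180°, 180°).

Substitute s = j298:
Numerator: 1 = 1 + j0
Denominator: (j298) + 500 = 500 + j298
|N| = √(1² + 0²) ≈ 1, ∠N ≈ 0.00°
|D| = √(500² + 298²) ≈ 582.07, ∠D ≈ 30.79°
|L| = 1 / 582.07 ≈ 0.001718
Gain = 20 log₁₀(0.001718) ≈ -55.30 dB
∠L = 0.00° − 30.79° = -30.79°

-55.3 dB, -30.8°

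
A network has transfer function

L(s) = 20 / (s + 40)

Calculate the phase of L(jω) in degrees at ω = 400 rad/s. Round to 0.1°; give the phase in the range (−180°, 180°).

-84.3°

Substitute s = j400:
Numerator: 20 = 20 + j0
Denominator: (j400) + 40 = 40 + j400
|N| = √(20² + 0²) ≈ 20, ∠N ≈ 0.00°
|D| = √(40² + 400²) ≈ 402, ∠D ≈ 84.29°
∠L = 0.00° − 84.29° = -84.29°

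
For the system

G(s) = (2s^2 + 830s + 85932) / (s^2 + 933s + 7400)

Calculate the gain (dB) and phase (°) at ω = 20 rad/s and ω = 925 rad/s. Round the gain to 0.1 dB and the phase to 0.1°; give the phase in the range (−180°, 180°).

Substitute s = j20:
Numerator: 2(j20)^2 + 830(j20) + 85932 = 85132 + j16600
Denominator: (j20)^2 + 933(j20) + 7400 = 7000 + j18660
|N| = √(85132² + 16600²) ≈ 86735, ∠N ≈ 11.03°
|D| = √(7000² + 18660²) ≈ 19930, ∠D ≈ 69.44°
|G| = 86735 / 19930 ≈ 4.352
Gain = 20 log₁₀(4.352) ≈ 12.77 dB
∠G = 11.03° − 69.44° = -58.41°

Substitute s = j925:
Numerator: 2(j925)^2 + 830(j925) + 85932 = -1625318 + j767750
Denominator: (j925)^2 + 933(j925) + 7400 = -848225 + j863025
|N| = √(1625318² + 767750²) ≈ 1.7975e+06, ∠N ≈ 154.72°
|D| = √(848225² + 863025²) ≈ 1.2101e+06, ∠D ≈ 134.50°
|G| = 1.7975e+06 / 1.2101e+06 ≈ 1.4854
Gain = 20 log₁₀(1.4854) ≈ 3.44 dB
∠G = 154.72° − 134.50° = 20.22°

ω = 20: 12.8 dB, -58.4°; ω = 925: 3.4 dB, 20.2°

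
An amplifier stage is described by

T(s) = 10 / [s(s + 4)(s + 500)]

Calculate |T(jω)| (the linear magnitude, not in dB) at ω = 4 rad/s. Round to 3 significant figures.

At s = jω = j4:
pole (s+4): 4 + j4 → |·| = √(4²+4²) = √32 ≈ 5.6569, ∠ = arctan(4/4) ≈ 45.00°
pole (s+500): 500 + j4 → |·| = √(500²+4²) = √250016 ≈ 500.02, ∠ = arctan(4/500) ≈ 0.46°
pole at origin: |s| = 4, ∠ = 90.00° (in denominator)
|T| = 10 / 11314 ≈ 0.00088386

0.000884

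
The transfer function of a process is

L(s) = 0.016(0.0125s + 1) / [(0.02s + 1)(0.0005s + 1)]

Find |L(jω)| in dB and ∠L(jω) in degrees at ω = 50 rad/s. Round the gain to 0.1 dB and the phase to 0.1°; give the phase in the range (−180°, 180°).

At ω = 50 rad/s:
zero (1 + j50·0.0125) = 1 + j0.625 → |·| ≈ 1.1792, ∠ ≈ 32.01°
pole (1 + j50·0.02) = 1 + j1 → |·| ≈ 1.4142, ∠ ≈ 45.00°
pole (1 + j50·0.0005) = 1 + j0.025 → |·| ≈ 1.0003, ∠ ≈ 1.43°
|L| = 0.016 · 1.1792 / (1.4142 · 1.0003) ≈ 0.013337
Gain = 20 log₁₀(0.013337) ≈ -37.50 dB
∠L = (32.01°) − (45.00° + 1.43°) = -14.42°

-37.5 dB, -14.4°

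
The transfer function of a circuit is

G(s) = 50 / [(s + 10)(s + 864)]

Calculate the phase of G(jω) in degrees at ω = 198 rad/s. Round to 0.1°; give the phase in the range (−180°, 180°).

At s = jω = j198:
pole (s+10): 10 + j198 → |·| = √(10²+198²) = √39304 ≈ 198.25, ∠ = arctan(198/10) ≈ 87.11°
pole (s+864): 864 + j198 → |·| = √(864²+198²) = √785700 ≈ 886.4, ∠ = arctan(198/864) ≈ 12.91°
∠G = 0.00° − 100.02° = -100.02°

-100.0°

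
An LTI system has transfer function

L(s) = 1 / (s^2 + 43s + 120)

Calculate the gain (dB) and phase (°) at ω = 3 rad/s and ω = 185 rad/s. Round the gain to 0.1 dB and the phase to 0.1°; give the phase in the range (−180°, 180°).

Substitute s = j3:
Numerator: 1 = 1 + j0
Denominator: (j3)^2 + 43(j3) + 120 = 111 + j129
|N| = √(1² + 0²) ≈ 1, ∠N ≈ 0.00°
|D| = √(111² + 129²) ≈ 170.18, ∠D ≈ 49.29°
|L| = 1 / 170.18 ≈ 0.0058761
Gain = 20 log₁₀(0.0058761) ≈ -44.62 dB
∠L = 0.00° − 49.29° = -49.29°

Substitute s = j185:
Numerator: 1 = 1 + j0
Denominator: (j185)^2 + 43(j185) + 120 = -34105 + j7955
|N| = √(1² + 0²) ≈ 1, ∠N ≈ 0.00°
|D| = √(34105² + 7955²) ≈ 35020, ∠D ≈ 166.87°
|L| = 1 / 35020 ≈ 2.8555e-05
Gain = 20 log₁₀(2.8555e-05) ≈ -90.89 dB
∠L = 0.00° − 166.87° = -166.87°

ω = 3: -44.6 dB, -49.3°; ω = 185: -90.9 dB, -166.9°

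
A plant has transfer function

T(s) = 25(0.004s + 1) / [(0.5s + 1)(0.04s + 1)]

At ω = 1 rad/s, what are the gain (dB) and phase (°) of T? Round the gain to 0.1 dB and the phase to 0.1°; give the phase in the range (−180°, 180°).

At ω = 1 rad/s:
zero (1 + j1·0.004) = 1 + j0.004 → |·| ≈ 1, ∠ ≈ 0.23°
pole (1 + j1·0.5) = 1 + j0.5 → |·| ≈ 1.118, ∠ ≈ 26.57°
pole (1 + j1·0.04) = 1 + j0.04 → |·| ≈ 1.0008, ∠ ≈ 2.29°
|T| = 25 · 1 / (1.118 · 1.0008) ≈ 22.343
Gain = 20 log₁₀(22.343) ≈ 26.98 dB
∠T = (0.23°) − (26.57° + 2.29°) = -28.63°

27.0 dB, -28.6°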